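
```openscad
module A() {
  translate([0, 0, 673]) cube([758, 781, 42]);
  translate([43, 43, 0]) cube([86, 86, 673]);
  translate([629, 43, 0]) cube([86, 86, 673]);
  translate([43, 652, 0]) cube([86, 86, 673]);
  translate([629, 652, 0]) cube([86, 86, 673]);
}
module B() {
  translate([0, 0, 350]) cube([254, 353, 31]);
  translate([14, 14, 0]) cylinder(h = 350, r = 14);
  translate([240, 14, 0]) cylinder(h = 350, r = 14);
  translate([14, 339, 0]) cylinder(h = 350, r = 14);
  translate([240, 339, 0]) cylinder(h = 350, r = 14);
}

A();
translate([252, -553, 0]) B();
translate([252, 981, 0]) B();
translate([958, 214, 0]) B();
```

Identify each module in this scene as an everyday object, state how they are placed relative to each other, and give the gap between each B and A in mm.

A is a table. B is a stool. Three stools sit around the table at the −y, +y, +x sides. The gap between each stool and the table is 200 mm.

Each stool's nearest face is 200 mm from the table's bounding box.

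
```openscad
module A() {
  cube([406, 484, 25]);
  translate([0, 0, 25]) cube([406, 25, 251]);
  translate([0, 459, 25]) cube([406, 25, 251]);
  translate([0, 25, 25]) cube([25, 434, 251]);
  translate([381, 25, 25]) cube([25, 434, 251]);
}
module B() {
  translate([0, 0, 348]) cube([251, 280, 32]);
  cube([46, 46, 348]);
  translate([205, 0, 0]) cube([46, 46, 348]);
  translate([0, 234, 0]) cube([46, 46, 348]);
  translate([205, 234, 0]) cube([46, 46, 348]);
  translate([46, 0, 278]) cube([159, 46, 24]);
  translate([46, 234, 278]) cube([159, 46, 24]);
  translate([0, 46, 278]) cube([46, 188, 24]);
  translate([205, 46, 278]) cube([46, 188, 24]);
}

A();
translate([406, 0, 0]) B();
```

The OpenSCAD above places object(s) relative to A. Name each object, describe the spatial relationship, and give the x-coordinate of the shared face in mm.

The open box's +x face and the stool's −x face are both at x = 406 mm.

A is an open box. B is a stool. The stool is against the open box's +x side, with their −y faces flush. The x-coordinate of the shared face is 406 mm.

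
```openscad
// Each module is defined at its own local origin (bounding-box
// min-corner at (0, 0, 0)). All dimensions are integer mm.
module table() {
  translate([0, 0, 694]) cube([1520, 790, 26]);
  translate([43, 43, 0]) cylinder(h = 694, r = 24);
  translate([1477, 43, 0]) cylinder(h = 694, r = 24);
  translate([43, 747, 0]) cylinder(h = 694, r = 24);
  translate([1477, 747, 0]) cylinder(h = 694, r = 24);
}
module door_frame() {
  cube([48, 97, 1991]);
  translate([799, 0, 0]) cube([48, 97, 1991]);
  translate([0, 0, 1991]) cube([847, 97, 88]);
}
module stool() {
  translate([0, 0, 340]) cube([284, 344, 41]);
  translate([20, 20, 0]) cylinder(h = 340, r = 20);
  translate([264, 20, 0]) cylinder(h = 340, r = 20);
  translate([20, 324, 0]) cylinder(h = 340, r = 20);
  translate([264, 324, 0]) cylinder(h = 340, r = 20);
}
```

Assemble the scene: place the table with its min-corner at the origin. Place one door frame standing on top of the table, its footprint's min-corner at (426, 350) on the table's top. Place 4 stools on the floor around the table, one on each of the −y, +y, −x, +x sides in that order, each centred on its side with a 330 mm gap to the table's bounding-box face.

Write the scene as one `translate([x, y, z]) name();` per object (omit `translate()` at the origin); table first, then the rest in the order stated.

table();
translate([426, 350, 720]) door_frame();
translate([618, -674, 0]) stool();
translate([618, 1120, 0]) stool();
translate([-614, 223, 0]) stool();
translate([1850, 223, 0]) stool();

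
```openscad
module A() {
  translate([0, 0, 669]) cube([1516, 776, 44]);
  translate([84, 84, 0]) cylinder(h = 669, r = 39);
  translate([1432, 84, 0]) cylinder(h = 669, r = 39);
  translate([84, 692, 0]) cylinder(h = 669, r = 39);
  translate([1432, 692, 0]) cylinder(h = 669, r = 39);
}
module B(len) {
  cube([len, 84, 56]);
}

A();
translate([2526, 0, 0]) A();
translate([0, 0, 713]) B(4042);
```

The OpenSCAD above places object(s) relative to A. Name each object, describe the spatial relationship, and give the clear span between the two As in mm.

Second table starts at x = 2526; first ends at x = 1516; clear span = 2526 − 1516 = 1010 mm.

A is a table. B is a beam. A beam spans the tops of two tables. The clear span between the two tables is 1010 mm.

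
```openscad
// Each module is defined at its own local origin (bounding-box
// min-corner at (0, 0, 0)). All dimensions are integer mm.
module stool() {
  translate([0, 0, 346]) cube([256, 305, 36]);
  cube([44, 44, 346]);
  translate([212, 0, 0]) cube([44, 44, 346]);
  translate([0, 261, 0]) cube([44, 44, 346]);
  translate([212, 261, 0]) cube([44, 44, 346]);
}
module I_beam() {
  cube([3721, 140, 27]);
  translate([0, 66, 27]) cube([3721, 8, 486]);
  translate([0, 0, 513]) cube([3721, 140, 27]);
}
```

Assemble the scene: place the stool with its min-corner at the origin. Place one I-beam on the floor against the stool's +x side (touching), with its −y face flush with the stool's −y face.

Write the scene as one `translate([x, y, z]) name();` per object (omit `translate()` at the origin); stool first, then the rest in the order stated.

stool();
translate([256, 0, 0]) I_beam();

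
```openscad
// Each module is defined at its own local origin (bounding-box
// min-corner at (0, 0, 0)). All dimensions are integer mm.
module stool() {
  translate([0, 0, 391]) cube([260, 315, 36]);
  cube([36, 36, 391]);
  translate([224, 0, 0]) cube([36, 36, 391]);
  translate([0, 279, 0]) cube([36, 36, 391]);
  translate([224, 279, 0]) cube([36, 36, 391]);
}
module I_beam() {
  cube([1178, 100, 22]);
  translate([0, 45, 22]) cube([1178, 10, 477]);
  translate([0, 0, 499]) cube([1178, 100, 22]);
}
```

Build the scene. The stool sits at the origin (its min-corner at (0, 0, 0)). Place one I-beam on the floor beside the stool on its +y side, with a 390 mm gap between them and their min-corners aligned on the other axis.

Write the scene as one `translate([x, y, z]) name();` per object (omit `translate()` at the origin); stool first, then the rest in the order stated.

stool();
translate([0, 705, 0]) I_beam();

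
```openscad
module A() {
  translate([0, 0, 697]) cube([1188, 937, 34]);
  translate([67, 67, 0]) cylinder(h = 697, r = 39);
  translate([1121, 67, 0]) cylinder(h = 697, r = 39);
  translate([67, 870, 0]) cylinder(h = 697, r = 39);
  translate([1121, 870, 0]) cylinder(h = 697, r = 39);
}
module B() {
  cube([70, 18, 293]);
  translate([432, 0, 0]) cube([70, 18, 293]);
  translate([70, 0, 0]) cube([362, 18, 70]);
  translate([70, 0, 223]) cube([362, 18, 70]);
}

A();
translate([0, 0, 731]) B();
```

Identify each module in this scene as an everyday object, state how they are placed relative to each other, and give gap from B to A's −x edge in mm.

The picture frame's min-x is at 0; the table's min-x is 0; gap = 0 mm.

A is a table. B is a picture frame. The picture frame is on top of the table. The gap from the picture frame to the table's −x edge is 0 mm.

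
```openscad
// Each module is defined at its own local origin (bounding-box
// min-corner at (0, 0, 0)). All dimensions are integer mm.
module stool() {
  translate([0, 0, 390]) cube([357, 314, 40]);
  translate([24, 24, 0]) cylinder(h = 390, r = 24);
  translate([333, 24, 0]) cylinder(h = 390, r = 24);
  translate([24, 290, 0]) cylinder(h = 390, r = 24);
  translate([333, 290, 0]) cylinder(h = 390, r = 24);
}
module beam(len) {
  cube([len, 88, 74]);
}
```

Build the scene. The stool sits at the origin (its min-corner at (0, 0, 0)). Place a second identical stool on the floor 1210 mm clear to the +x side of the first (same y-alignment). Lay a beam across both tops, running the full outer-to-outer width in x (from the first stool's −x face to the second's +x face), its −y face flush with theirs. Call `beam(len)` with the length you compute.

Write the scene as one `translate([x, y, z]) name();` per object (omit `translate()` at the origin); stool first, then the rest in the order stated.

stool();
translate([1567, 0, 0]) stool();
translate([0, 0, 430]) beam(1924);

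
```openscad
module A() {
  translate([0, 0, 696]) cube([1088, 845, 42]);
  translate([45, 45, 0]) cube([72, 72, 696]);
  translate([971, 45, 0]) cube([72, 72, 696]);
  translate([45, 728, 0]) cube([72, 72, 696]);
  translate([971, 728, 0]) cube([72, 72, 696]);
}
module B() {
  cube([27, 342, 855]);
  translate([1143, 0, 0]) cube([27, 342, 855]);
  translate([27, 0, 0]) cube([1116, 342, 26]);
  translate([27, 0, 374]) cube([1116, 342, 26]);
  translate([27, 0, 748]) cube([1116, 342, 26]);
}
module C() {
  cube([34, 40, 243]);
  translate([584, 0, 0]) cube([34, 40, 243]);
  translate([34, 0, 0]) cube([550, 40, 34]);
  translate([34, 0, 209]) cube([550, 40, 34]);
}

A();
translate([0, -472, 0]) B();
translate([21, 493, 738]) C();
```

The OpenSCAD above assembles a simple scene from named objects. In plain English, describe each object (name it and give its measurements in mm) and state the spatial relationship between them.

A is a rectangular dining table. The top is 1088×845×42 mm with its upper surface at z = 738 mm. It stands on four 72×72 mm square legs, each inset 45 mm from the nearest pair of top edges, running from the floor to the underside of the top.

B is a bookshelf 1170 mm wide overall, 342 mm deep and 855 mm tall. The two sides are 27 mm thick vertical panels. 3 horizontal shelves of 26 mm thickness span between the inner faces of the sides; the lowest shelf sits on the floor and shelves are stacked with a clear vertical gap of 348 mm between each pair.

C is a rectangular picture frame lying in the x–z plane (depth along y). The opening is 550 mm wide (x) by 175 mm tall (z), surrounded by a border 34 mm wide on all four sides. The frame is 40 mm deep and is made of two full-height vertical stiles with two horizontal rails fitted between them.

The bookshelf is on the floor beside the table on its −y side. The picture frame is on top of the table.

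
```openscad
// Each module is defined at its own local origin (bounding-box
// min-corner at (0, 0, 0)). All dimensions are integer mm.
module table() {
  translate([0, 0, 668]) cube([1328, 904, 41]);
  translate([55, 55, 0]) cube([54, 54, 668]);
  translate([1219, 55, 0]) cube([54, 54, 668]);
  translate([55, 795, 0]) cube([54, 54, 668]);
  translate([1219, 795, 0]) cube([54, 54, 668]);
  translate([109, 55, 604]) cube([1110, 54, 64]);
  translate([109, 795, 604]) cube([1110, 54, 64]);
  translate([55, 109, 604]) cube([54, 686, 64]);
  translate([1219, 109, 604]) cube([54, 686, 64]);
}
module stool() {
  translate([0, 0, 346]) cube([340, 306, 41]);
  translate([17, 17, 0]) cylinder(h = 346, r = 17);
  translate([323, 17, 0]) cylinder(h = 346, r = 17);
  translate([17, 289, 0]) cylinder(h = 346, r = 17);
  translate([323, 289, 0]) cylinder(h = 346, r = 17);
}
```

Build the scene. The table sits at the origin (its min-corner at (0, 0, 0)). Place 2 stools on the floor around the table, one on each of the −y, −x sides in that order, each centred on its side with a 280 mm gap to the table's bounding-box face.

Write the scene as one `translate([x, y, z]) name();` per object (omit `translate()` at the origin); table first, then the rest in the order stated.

table();
translate([494, -586, 0]) stool();
translate([-620, 299, 0]) stool();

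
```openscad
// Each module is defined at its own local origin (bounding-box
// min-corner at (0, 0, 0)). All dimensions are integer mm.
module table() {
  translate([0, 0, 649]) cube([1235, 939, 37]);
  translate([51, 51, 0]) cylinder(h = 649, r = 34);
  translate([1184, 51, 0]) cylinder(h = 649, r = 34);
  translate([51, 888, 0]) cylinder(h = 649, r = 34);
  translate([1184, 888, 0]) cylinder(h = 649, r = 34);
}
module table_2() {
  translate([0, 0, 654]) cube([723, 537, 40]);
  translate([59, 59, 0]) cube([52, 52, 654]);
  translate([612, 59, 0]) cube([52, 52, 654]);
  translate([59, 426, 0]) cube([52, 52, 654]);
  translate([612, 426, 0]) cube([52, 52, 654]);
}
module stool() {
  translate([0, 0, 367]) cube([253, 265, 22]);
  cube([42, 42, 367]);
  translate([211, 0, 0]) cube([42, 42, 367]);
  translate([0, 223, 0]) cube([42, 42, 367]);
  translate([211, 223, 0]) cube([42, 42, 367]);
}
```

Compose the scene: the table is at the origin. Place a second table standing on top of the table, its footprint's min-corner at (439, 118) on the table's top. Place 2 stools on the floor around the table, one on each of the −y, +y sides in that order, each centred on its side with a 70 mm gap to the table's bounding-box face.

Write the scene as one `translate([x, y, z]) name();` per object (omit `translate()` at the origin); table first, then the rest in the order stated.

table();
translate([439, 118, 686]) table_2();
translate([491, -335, 0]) stool();
translate([491, 1009, 0]) stool();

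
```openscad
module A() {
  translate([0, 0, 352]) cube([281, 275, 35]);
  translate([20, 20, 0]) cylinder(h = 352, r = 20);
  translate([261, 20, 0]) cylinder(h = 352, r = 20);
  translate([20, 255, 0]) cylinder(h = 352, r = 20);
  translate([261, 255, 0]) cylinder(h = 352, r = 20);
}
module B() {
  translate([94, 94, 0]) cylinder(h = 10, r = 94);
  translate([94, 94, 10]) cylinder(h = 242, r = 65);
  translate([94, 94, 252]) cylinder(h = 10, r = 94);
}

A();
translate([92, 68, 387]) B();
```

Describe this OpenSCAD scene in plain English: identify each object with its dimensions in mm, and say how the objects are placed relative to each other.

A is a four-legged stool. The seat is 281×275 mm, 35 mm thick, top at z = 387 mm. It stands on four round legs, each 40 mm in diameter, from z = 0 to the seat underside, each leg's axis is inset half a diameter from the nearest pair of seat edges (so the leg's bounding box is flush with the corner).

B is a spool: two coaxial disc flanges of radius 94 mm and thickness 10 mm, joined by a core cylinder of radius 65 mm and height 242 mm. The lower flange rests on z = 0 and the three cylinders share a vertical axis.

The spool is on top of the stool.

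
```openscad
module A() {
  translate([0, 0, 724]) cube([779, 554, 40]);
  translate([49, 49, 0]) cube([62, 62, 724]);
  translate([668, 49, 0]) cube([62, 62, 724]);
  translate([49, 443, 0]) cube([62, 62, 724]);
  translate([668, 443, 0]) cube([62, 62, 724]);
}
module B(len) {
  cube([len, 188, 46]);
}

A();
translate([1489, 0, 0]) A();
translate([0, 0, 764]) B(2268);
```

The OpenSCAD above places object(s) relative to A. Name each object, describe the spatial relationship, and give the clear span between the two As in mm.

Second table starts at x = 1489; first ends at x = 779; clear span = 1489 − 779 = 710 mm.

A is a table. B is a beam. A beam spans the tops of two tables. The clear span between the two tables is 710 mm.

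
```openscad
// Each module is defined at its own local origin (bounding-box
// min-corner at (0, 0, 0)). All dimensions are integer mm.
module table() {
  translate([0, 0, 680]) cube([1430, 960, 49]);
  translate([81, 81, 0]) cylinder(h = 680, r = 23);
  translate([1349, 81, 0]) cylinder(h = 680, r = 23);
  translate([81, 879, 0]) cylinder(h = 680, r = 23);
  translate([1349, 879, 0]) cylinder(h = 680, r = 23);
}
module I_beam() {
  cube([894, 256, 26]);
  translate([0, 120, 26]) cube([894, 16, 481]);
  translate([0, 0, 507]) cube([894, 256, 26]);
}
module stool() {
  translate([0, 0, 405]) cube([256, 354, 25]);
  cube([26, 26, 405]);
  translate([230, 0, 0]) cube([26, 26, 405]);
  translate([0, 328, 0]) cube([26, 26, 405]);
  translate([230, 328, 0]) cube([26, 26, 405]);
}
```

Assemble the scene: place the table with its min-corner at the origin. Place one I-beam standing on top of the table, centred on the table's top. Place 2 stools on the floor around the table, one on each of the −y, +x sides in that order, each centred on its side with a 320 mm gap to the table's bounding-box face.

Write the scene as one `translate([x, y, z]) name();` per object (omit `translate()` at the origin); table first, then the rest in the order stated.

table();
translate([268, 352, 729]) I_beam();
translate([587, -674, 0]) stool();
translate([1750, 303, 0]) stool();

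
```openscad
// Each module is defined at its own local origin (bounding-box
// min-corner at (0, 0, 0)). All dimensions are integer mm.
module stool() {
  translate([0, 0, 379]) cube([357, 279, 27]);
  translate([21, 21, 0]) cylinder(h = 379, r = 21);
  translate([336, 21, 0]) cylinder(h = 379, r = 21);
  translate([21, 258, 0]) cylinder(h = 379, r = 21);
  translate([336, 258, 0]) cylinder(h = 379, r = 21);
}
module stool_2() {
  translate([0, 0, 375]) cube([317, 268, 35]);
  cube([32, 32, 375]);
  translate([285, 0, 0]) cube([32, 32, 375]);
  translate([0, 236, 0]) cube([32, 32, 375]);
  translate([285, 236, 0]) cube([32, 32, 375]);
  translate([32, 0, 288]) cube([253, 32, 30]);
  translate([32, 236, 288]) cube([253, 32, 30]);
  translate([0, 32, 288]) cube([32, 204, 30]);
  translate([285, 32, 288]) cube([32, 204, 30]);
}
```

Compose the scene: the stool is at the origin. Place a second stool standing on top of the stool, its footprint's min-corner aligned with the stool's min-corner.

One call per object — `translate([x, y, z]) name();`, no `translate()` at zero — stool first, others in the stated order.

stool();
translate([0, 0, 406]) stool_2();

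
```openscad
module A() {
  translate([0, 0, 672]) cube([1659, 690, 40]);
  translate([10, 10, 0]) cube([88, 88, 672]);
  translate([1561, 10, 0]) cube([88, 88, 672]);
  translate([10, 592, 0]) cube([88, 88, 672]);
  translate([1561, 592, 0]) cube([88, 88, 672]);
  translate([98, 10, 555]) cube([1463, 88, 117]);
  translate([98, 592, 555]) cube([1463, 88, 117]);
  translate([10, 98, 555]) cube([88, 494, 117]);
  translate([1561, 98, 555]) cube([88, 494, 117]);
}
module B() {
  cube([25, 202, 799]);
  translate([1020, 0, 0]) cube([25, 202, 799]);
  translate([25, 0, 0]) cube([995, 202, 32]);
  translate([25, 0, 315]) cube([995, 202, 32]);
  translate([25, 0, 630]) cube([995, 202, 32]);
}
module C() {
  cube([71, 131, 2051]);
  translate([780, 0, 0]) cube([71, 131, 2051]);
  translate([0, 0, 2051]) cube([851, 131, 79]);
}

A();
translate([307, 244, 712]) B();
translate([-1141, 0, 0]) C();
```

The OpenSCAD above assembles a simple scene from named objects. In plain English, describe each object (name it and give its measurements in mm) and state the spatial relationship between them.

A is a table with a 1659×690 mm rectangular top, 40 mm thick, top surface at z = 712 mm, supported by four 88×88 mm square legs, each inset 10 mm from the nearest pair of top edges, running from the floor. Four apron rails, 88 mm thick and 117 mm tall, run between adjacent legs with their top edges flush with the underside of the top and their outer faces flush with the legs' outer faces.

B is a bookshelf 1045 mm wide overall, 202 mm deep and 799 mm tall. The two sides are 25 mm thick vertical panels. 3 horizontal shelves of 32 mm thickness span between the inner faces of the sides; the lowest shelf sits on the floor and shelves are stacked with a clear vertical gap of 283 mm between each pair.

C is a rectangular door frame: two vertical jambs of 71×131 mm section, 2051 mm tall, with a clear opening 709 mm wide between their inner faces. A header 79 mm tall and 131 mm deep lies on top of the jambs and spans the full outside width.

The bookshelf is on top of the table, centred. The door frame is on the floor beside the table on its −x side.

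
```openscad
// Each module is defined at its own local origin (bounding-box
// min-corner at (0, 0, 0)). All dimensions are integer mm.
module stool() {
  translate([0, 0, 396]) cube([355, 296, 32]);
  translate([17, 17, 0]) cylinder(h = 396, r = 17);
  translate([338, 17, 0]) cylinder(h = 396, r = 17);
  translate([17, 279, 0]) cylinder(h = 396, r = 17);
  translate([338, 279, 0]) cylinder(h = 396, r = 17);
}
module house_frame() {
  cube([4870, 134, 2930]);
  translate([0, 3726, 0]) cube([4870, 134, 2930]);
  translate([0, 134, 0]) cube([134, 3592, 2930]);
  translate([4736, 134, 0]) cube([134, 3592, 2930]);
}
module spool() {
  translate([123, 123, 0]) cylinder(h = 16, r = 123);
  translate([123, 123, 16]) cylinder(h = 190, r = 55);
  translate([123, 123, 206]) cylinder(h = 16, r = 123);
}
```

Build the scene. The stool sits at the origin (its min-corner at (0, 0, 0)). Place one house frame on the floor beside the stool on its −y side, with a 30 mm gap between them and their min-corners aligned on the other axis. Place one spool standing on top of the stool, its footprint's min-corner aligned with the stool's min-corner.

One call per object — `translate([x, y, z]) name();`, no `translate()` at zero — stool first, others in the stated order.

stool();
translate([0, -3890, 0]) house_frame();
translate([0, 0, 428]) spool();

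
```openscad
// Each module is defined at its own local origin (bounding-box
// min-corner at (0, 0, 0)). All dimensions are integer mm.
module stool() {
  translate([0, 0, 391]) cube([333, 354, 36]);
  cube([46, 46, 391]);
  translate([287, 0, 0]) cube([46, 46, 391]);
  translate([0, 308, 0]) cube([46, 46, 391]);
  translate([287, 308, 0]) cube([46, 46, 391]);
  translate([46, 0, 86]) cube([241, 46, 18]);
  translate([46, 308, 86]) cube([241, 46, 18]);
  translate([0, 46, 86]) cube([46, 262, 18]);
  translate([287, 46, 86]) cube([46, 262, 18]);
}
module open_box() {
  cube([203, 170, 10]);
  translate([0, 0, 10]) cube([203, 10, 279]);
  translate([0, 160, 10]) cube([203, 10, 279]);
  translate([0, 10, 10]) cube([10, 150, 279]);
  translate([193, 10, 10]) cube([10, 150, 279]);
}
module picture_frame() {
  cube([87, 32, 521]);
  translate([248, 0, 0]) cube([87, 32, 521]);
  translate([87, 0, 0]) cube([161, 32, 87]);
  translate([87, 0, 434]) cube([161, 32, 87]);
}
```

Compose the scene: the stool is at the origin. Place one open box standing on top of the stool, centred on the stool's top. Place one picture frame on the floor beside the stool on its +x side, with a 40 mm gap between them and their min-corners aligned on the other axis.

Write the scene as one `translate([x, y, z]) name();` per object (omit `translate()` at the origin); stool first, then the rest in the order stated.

stool();
translate([65, 92, 427]) open_box();
translate([373, 0, 0]) picture_frame();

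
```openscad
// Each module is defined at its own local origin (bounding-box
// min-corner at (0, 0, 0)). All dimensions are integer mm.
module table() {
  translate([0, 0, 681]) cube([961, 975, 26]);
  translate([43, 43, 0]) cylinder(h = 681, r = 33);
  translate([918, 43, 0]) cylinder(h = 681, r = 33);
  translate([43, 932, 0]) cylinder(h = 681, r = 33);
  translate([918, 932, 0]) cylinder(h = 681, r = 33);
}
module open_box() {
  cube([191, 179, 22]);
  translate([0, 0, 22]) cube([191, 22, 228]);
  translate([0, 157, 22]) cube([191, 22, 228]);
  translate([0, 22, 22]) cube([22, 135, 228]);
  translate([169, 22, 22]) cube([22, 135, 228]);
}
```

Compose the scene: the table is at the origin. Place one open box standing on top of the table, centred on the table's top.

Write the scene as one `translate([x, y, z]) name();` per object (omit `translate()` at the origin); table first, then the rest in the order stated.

table();
translate([385, 398, 707]) open_box();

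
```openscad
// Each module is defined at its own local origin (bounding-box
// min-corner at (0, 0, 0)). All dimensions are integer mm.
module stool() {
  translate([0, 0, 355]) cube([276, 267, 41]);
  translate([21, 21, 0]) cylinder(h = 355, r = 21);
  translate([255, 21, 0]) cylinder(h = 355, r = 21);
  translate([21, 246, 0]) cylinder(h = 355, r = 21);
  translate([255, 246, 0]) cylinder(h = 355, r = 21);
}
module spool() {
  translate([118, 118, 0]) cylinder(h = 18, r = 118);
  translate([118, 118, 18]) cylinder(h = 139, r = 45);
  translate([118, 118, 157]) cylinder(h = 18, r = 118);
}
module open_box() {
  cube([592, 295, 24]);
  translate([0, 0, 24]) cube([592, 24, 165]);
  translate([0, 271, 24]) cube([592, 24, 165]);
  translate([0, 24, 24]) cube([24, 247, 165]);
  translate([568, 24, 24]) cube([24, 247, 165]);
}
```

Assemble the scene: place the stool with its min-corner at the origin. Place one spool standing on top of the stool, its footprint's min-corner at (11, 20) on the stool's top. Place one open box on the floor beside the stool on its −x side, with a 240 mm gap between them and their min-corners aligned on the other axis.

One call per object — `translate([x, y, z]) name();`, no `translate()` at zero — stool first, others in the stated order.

stool();
translate([11, 20, 396]) spool();
translate([-832, 0, 0]) open_box();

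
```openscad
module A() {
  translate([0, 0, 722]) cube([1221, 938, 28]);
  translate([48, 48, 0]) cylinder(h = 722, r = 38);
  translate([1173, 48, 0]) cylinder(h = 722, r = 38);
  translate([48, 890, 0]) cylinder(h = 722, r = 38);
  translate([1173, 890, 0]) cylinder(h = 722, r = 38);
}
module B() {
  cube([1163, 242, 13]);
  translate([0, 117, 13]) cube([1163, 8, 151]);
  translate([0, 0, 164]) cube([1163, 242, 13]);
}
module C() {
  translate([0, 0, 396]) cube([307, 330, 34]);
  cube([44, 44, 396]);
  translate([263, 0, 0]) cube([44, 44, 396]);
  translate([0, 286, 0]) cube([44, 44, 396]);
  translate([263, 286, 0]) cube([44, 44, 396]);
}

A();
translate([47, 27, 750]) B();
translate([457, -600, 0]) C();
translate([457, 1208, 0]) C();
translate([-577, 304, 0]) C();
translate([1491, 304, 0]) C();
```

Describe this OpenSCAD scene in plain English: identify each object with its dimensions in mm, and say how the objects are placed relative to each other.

A is a table with a 1221×938 mm rectangular top, 28 mm thick, top surface at z = 750 mm, supported by four round legs of 76 mm diameter, each leg's bounding box inset 10 mm from the nearest pair of top edges, running from the floor.

B is an I-beam lying along x, 1163 mm long. Overall section height 177 mm. Two flanges 242 mm wide (y) and 13 mm thick, one on the floor and one at the top; a web 8 mm thick runs between them, centred on the flange width.

C is a four-legged stool. The seat is a 307×330×34 mm slab whose top surface is at z = 430 mm; four square legs, each 44×44 mm in cross-section, run from the floor (z = 0) to the underside of the seat, each flush with a corner of the seat.

The I-beam is on top of the table. Four stools sit around the table at the −y, +y, −x, +x sides.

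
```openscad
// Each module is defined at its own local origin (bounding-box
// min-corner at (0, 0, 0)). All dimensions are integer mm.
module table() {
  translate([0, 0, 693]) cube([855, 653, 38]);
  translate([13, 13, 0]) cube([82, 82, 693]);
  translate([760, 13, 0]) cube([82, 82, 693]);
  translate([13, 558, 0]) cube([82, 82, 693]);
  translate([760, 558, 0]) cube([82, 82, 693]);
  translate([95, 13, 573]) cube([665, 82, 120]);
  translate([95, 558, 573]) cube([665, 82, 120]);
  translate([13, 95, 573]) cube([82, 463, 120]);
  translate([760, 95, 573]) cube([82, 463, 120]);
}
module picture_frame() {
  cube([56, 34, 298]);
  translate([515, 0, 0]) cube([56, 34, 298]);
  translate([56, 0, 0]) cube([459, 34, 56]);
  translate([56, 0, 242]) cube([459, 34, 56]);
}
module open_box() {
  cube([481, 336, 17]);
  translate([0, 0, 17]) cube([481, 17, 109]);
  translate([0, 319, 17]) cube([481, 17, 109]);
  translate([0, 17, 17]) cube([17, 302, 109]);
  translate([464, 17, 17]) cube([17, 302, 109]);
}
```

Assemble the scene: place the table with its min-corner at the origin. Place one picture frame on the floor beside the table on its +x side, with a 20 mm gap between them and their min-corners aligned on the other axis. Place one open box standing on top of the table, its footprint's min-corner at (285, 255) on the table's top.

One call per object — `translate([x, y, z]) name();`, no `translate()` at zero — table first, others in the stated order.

table();
translate([875, 0, 0]) picture_frame();
translate([285, 255, 731]) open_box();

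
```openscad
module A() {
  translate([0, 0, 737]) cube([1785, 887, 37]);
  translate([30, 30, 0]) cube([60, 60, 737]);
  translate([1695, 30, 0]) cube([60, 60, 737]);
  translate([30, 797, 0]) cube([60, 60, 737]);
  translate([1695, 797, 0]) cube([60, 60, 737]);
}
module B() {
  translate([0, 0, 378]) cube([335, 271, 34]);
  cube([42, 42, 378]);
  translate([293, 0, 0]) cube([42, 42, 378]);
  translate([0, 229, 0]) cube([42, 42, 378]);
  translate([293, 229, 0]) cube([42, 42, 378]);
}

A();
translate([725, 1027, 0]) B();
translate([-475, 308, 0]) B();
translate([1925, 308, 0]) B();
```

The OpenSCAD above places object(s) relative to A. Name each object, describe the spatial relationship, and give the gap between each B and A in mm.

Each stool's nearest face is 140 mm from the table's bounding box.

A is a table. B is a stool. Three stools sit around the table at the +y, −x, +x sides. The gap between each stool and the table is 140 mm.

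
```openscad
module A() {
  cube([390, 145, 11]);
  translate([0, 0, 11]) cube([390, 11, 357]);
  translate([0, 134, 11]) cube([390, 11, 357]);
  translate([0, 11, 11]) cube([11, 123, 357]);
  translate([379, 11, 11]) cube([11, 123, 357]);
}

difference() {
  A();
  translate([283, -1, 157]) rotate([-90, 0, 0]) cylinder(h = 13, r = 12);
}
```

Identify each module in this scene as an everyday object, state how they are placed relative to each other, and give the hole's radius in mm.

A is an open box. The open box has a circular hole through its front wall. The hole's radius is 12 mm.

The subtracted cylinder has r = 12 mm.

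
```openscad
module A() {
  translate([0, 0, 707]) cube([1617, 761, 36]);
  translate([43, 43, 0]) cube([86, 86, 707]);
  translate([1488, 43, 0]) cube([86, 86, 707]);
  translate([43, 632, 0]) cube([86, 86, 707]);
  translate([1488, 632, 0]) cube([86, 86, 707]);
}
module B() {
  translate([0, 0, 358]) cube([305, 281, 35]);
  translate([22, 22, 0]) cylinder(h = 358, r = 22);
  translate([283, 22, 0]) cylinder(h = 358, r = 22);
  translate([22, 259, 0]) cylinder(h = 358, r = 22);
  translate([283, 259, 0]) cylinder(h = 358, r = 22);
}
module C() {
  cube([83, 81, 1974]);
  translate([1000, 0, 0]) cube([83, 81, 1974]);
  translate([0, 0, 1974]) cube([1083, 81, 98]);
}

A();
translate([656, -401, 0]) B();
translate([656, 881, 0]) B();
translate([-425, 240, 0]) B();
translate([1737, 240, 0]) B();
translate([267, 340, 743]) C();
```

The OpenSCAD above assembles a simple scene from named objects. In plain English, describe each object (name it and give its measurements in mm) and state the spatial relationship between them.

A is a table with a 1617×761 mm rectangular top, 36 mm thick, top surface at z = 743 mm, supported by four 86×86 mm square legs, each inset 43 mm from the nearest pair of top edges, running from the floor.

B is a four-legged stool. The seat is a 305×281×35 mm slab whose top surface is at z = 393 mm; four round legs, each 44 mm in diameter, run from the floor (z = 0) to the underside of the seat, each leg's axis is inset half a diameter from the nearest pair of seat edges (so the leg's bounding box is flush with the corner).

C is a rectangular door frame: two vertical jambs of 83×81 mm section, 1974 mm tall, with a clear opening 917 mm wide between their inner faces. A header 98 mm tall and 81 mm deep lies on top of the jambs and spans the full outside width.

Four stools sit around the table at the −y, +y, −x, +x sides. The door frame is on top of the table, centred.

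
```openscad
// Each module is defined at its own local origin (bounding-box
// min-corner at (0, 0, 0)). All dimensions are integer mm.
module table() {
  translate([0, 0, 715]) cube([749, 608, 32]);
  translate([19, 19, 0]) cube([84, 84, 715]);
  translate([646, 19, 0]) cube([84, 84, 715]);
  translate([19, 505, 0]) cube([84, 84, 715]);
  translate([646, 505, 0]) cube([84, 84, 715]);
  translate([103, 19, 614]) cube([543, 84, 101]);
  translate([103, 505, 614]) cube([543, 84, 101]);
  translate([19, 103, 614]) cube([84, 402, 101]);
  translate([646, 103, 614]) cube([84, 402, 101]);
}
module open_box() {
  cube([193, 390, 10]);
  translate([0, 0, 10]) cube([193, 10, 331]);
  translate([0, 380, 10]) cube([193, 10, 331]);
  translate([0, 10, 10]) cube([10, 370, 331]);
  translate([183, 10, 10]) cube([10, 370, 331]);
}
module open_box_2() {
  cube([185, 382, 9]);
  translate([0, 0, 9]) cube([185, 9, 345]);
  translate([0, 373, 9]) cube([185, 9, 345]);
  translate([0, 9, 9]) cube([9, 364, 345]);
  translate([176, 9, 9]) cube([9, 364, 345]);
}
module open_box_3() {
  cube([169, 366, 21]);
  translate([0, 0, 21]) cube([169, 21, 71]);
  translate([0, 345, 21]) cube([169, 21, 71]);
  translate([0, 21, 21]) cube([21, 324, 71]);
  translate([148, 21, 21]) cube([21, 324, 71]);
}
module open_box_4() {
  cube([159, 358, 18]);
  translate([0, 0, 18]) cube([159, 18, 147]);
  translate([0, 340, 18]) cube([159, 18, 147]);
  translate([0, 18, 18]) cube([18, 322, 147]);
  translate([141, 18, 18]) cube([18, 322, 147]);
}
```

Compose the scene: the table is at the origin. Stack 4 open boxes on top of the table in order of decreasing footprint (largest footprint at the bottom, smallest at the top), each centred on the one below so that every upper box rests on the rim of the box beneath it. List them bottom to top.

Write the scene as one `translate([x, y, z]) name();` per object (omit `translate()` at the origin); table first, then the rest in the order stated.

table();
translate([278, 109, 747]) open_box();
translate([282, 113, 1088]) open_box_2();
translate([290, 121, 1442]) open_box_3();
translate([295, 125, 1534]) open_box_4();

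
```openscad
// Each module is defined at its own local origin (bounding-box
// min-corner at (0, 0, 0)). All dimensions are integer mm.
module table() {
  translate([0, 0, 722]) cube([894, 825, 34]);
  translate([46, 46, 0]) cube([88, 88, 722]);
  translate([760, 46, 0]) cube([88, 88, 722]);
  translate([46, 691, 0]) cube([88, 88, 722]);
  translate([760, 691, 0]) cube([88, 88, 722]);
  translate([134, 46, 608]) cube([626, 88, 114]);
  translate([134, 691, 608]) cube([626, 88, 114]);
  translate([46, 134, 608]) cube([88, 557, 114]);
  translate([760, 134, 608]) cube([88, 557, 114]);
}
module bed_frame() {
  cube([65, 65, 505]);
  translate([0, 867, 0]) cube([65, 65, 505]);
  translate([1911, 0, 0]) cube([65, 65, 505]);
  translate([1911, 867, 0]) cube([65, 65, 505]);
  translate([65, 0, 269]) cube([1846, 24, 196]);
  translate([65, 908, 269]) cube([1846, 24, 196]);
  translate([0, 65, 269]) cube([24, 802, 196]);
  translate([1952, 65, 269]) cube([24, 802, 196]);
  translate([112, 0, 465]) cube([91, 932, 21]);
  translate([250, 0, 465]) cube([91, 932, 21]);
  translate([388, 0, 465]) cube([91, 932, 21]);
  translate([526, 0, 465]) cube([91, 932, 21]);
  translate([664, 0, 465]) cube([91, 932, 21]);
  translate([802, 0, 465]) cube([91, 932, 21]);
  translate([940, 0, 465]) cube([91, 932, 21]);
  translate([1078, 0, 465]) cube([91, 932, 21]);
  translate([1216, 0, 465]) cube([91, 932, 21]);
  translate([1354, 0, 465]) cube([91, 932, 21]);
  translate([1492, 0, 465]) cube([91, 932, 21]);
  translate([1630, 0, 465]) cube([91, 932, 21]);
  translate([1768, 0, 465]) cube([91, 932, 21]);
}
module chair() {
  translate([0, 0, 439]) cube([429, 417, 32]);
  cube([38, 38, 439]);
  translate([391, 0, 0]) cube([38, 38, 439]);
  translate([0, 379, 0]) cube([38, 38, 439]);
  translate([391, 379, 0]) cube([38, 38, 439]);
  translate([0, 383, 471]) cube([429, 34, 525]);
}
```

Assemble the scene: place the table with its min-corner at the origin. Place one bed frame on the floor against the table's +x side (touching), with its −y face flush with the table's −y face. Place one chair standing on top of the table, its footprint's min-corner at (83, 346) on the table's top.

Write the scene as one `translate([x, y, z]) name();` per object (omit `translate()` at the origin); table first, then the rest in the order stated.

table();
translate([894, 0, 0]) bed_frame();
translate([83, 346, 756]) chair();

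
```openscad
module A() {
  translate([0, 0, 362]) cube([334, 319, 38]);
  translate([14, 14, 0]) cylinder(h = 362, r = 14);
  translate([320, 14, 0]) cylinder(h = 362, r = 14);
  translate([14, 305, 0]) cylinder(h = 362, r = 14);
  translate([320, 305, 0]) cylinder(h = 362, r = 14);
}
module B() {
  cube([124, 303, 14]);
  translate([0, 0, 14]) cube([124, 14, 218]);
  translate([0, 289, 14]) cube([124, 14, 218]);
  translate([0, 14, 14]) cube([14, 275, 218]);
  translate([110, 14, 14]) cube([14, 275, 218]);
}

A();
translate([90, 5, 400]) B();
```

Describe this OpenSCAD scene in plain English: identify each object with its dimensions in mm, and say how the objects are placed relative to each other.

A is a four-legged stool. The seat is 334×319 mm, 38 mm thick, top at z = 400 mm. It stands on four round legs, each 28 mm in diameter, from z = 0 to the seat underside, each leg's axis is inset half a diameter from the nearest pair of seat edges (so the leg's bounding box is flush with the corner).

B is an open storage box with external size 124×303×232 mm and wall thickness 14 mm (the base is also 14 mm thick). The base covers the whole footprint; the four walls stand on the base, with the y-facing walls full-width and the x-facing walls fitting between their inner faces.

The open box is on top of the stool.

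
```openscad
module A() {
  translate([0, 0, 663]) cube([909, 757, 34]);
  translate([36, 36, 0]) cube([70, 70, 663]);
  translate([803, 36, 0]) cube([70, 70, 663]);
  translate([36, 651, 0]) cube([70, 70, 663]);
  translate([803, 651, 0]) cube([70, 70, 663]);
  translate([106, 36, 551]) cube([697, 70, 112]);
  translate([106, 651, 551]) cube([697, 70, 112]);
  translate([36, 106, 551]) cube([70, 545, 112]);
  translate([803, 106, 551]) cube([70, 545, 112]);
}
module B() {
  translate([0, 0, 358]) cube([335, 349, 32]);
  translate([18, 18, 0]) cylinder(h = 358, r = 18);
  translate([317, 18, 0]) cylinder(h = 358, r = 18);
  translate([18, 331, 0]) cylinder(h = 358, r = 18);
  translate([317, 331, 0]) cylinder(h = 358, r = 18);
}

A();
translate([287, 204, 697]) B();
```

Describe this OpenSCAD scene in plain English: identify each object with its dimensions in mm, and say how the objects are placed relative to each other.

A is a table with a 909×757 mm rectangular top, 34 mm thick, top surface at z = 697 mm, supported by four 70×70 mm square legs, each inset 36 mm from the nearest pair of top edges, running from the floor. Four apron rails, 70 mm thick and 112 mm tall, run between adjacent legs with their top edges flush with the underside of the top and their outer faces flush with the legs' outer faces.

B is a four-legged stool. The seat is 335×349 mm, 32 mm thick, top at z = 390 mm. It stands on four round legs, each 36 mm in diameter, from z = 0 to the seat underside, each leg's axis is inset half a diameter from the nearest pair of seat edges (so the leg's bounding box is flush with the corner).

The stool is on top of the table, centred.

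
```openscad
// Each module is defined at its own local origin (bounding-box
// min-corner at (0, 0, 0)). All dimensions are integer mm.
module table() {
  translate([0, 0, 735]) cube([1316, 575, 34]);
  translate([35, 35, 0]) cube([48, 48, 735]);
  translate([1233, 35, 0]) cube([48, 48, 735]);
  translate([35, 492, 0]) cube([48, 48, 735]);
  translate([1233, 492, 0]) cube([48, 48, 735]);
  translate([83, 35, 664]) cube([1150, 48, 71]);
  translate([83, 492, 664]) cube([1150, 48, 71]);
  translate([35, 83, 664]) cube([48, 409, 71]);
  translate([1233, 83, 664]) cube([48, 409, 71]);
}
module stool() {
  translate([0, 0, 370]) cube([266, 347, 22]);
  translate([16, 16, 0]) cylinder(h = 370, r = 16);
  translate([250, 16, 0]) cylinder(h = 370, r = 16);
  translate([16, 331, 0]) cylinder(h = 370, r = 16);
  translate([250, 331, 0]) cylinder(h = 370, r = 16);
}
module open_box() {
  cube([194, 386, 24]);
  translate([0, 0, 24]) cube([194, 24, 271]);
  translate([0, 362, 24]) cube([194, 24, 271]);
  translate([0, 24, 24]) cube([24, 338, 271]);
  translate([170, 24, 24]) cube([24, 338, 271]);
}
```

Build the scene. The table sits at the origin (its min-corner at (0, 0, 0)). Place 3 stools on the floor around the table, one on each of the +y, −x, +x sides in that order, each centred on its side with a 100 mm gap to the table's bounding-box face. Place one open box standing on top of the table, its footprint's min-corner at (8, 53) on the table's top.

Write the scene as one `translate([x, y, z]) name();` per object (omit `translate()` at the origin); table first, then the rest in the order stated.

table();
translate([525, 675, 0]) stool();
translate([-366, 114, 0]) stool();
translate([1416, 114, 0]) stool();
translate([8, 53, 769]) open_box();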